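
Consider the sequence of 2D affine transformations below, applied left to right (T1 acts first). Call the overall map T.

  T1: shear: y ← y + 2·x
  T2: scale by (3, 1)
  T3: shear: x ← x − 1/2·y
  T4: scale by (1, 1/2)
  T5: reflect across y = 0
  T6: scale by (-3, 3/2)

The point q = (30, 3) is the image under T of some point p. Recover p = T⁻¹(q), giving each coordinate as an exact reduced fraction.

T1 = [1 0 0; 2 1 0; 0 0 1]
T2·T1 = [3 0 0; 2 1 0; 0 0 1]
T3·…·T1 = [2 -1/2 0; 2 1 0; 0 0 1]
T4·…·T1 = [2 -1/2 0; 1 1/2 0; 0 0 1]
T5·…·T1 = [2 -1/2 0; -1 -1/2 0; 0 0 1]
T6·…·T1 = [-6 3/2 0; -3/2 -3/4 0; 0 0 1]
det M = 27/4; M⁻¹ = [-1/9 -2/9 0; 2/9 -8/9 0; 0 0 1]
M⁻¹ · (30, 3)ᵀ = (-4, 4)ᵀ

p = (-4, 4)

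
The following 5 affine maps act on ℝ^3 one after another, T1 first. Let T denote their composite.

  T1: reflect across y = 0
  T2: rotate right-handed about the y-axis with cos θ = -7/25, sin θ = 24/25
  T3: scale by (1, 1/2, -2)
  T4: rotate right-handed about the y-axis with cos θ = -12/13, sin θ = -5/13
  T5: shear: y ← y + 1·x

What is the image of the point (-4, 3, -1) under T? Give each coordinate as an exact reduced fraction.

T(p) = (982/325, 989/650, 2492/325)

T1 reflect across y = 0: (-4, 3, -1) → (-4, -3, -1)
T2 rotate right-handed about the y-axis with cos θ = -7/25, sin θ = 24/25: (-4, -3, -1) → (4/25, -3, 103/25)
T3 scale by (1, 1/2, -2): (4/25, -3, 103/25) → (4/25, -3/2, -206/25)
T4 rotate right-handed about the y-axis with cos θ = -12/13, sin θ = -5/13: (4/25, -3/2, -206/25) → (982/325, -3/2, 2492/325)
T5 shear: y ← y + 1·x: (982/325, -3/2, 2492/325) → (982/325, 989/650, 2492/325)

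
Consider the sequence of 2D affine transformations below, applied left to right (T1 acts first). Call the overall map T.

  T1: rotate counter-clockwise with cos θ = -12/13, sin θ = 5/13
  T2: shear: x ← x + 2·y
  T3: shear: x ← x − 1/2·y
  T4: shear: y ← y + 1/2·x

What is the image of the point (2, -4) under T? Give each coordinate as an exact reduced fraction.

T1 rotate counter-clockwise with cos θ = -12/13, sin θ = 5/13: (2, -4) → (-4/13, 58/13)
T2 shear: x ← x + 2·y: (-4/13, 58/13) → (112/13, 58/13)
T3 shear: x ← x − 1/2·y: (112/13, 58/13) → (83/13, 58/13)
T4 shear: y ← y + 1/2·x: (83/13, 58/13) → (83/13, 199/26)

T(p) = (83/13, 199/26)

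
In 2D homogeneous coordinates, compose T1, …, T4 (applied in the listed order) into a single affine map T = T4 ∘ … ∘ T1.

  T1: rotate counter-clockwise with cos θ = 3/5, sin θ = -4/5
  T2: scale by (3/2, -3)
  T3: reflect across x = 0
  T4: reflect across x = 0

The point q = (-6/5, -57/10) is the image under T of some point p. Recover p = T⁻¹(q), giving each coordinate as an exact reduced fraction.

p = (-2, 1/2)

T1 = [3/5 4/5 0; -4/5 3/5 0; 0 0 1]
T2·T1 = [9/10 6/5 0; 12/5 -9/5 0; 0 0 1]
T3·…·T1 = [-9/10 -6/5 0; 12/5 -9/5 0; 0 0 1]
T4·…·T1 = [9/10 6/5 0; 12/5 -9/5 0; 0 0 1]
det M = -9/2; M⁻¹ = [2/5 4/15 0; 8/15 -1/5 0; 0 0 1]
M⁻¹ · (-6/5, -57/10)ᵀ = (-2, 1/2)ᵀ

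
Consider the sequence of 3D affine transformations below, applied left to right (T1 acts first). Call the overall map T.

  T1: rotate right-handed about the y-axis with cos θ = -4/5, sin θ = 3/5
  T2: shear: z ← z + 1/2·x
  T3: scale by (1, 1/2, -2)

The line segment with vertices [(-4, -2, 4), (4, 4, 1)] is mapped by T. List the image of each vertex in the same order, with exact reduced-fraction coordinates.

T1 rotate right-handed about the y-axis with cos θ = -4/5, sin θ = 3/5: (-4, -2, 4) → (28/5, -2, -4/5); (4, 4, 1) → (-13/5, 4, -16/5)
T2 shear: z ← z + 1/2·x: (28/5, -2, -4/5) → (28/5, -2, 2); (-13/5, 4, -16/5) → (-13/5, 4, -9/2)
T3 scale by (1, 1/2, -2): (28/5, -2, 2) → (28/5, -1, -4); (-13/5, 4, -9/2) → (-13/5, 2, 9)

image vertices: (28/5, -1, -4), (-13/5, 2, 9)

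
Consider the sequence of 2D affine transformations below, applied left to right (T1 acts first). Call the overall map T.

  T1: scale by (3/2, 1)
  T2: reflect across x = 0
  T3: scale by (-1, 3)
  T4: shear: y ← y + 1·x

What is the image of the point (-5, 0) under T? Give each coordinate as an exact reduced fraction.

T1 scale by (3/2, 1): (-5, 0) → (-15/2, 0)
T2 reflect across x = 0: (-15/2, 0) → (15/2, 0)
T3 scale by (-1, 3): (15/2, 0) → (-15/2, 0)
T4 shear: y ← y + 1·x: (-15/2, 0) → (-15/2, -15/2)

T(p) = (-15/2, -15/2)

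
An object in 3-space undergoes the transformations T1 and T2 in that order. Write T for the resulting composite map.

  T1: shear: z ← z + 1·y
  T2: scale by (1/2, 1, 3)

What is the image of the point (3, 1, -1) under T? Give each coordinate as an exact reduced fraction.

T(p) = (3/2, 1, 0)

T1 shear: z ← z + 1·y: (3, 1, -1) → (3, 1, 0)
T2 scale by (1/2, 1, 3): (3, 1, 0) → (3/2, 1, 0)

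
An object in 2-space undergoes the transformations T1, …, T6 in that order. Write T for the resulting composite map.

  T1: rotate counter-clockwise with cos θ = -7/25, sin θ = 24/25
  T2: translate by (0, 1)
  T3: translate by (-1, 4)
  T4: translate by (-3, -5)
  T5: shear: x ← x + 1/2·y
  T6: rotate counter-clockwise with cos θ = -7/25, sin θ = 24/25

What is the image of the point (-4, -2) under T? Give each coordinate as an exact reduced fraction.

T(p) = (2423/625, -986/625)

T1 rotate counter-clockwise with cos θ = -7/25, sin θ = 24/25: (-4, -2) → (76/25, -82/25)
T2 translate by (0, 1): (76/25, -82/25) → (76/25, -57/25)
T3 translate by (-1, 4): (76/25, -57/25) → (51/25, 43/25)
T4 translate by (-3, -5): (51/25, 43/25) → (-24/25, -82/25)
T5 shear: x ← x + 1/2·y: (-24/25, -82/25) → (-13/5, -82/25)
T6 rotate counter-clockwise with cos θ = -7/25, sin θ = 24/25: (-13/5, -82/25) → (2423/625, -986/625)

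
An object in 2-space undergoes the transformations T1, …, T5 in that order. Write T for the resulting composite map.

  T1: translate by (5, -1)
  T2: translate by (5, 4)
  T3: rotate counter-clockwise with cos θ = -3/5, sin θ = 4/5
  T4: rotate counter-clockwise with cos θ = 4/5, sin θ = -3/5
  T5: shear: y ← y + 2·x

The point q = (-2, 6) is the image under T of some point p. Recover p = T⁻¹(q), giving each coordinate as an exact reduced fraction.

T1 = [1 0 5; 0 1 -1; 0 0 1]
T2·T1 = [1 0 10; 0 1 3; 0 0 1]
T3·…·T1 = [-3/5 -4/5 -42/5; 4/5 -3/5 31/5; 0 0 1]
T4·…·T1 = [0 -1 -3; 1 0 10; 0 0 1]
T5·…·T1 = [0 -1 -3; 1 -2 4; 0 0 1]
det M = 1; M⁻¹ = [-2 1 -10; -1 0 -3; 0 0 1]
M⁻¹ · (-2, 6)ᵀ = (0, -1)ᵀ

p = (0, -1)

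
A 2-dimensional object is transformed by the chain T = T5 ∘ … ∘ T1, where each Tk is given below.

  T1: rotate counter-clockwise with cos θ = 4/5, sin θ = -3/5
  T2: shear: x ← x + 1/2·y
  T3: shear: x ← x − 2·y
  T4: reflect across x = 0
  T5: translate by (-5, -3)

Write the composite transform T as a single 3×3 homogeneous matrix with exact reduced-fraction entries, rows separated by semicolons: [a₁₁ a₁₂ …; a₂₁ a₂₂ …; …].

T = [-17/10 3/5 -5; -3/5 4/5 -3; 0 0 1]

T1 = [4/5 3/5 0; -3/5 4/5 0; 0 0 1]
T2·T1 = [1/2 1 0; -3/5 4/5 0; 0 0 1]
T3·…·T1 = [17/10 -3/5 0; -3/5 4/5 0; 0 0 1]
T4·…·T1 = [-17/10 3/5 0; -3/5 4/5 0; 0 0 1]
T5·…·T1 = [-17/10 3/5 -5; -3/5 4/5 -3; 0 0 1]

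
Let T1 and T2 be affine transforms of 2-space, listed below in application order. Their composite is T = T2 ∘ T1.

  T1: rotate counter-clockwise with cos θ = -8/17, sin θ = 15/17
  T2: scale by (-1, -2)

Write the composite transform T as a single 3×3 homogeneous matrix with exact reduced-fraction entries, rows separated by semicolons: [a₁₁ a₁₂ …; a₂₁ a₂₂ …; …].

T1 = [-8/17 -15/17 0; 15/17 -8/17 0; 0 0 1]
T2·T1 = [8/17 15/17 0; -30/17 16/17 0; 0 0 1]

T = [8/17 15/17 0; -30/17 16/17 0; 0 0 1]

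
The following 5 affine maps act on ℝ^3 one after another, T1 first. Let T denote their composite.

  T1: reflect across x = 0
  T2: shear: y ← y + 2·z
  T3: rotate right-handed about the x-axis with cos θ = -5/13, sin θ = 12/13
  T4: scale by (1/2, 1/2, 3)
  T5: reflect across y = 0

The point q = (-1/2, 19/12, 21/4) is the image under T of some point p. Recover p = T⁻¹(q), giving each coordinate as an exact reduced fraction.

T1 = [-1 0 0 0; 0 1 0 0; 0 0 1 0; 0 0 0 1]
T2·T1 = [-1 0 0 0; 0 1 2 0; 0 0 1 0; 0 0 0 1]
T3·…·T1 = [-1 0 0 0; 0 -5/13 -22/13 0; 0 12/13 19/13 0; 0 0 0 1]
T4·…·T1 = [-1/2 0 0 0; 0 -5/26 -11/13 0; 0 36/13 57/13 0; 0 0 0 1]
T5·…·T1 = [-1/2 0 0 0; 0 5/26 11/13 0; 0 36/13 57/13 0; 0 0 0 1]
det M = 3/4; M⁻¹ = [-2 0 0 0; 0 -38/13 22/39 0; 0 24/13 -5/39 0; 0 0 0 1]
M⁻¹ · (-1/2, 19/12, 21/4)ᵀ = (1, -5/3, 9/4)ᵀ

p = (1, -5/3, 9/4)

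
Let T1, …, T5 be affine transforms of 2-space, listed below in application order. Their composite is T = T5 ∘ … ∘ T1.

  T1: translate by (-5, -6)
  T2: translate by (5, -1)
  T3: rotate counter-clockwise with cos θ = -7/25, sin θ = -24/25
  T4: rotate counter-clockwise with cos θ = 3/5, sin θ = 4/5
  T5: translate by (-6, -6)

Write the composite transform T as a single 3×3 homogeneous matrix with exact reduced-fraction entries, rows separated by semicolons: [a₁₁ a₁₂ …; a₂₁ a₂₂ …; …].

T1 = [1 0 -5; 0 1 -6; 0 0 1]
T2·T1 = [1 0 0; 0 1 -7; 0 0 1]
T3·…·T1 = [-7/25 24/25 -168/25; -24/25 -7/25 49/25; 0 0 1]
T4·…·T1 = [3/5 4/5 -28/5; -4/5 3/5 -21/5; 0 0 1]
T5·…·T1 = [3/5 4/5 -58/5; -4/5 3/5 -51/5; 0 0 1]

T = [3/5 4/5 -58/5; -4/5 3/5 -51/5; 0 0 1]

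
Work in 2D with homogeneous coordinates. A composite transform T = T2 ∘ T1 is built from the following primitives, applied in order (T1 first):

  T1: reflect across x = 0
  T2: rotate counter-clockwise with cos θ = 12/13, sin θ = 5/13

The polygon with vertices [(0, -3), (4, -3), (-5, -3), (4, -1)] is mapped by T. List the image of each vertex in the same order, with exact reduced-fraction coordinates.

T1 reflect across x = 0: (0, -3) → (0, -3); (4, -3) → (-4, -3); (-5, -3) → (5, -3); (4, -1) → (-4, -1)
T2 rotate counter-clockwise with cos θ = 12/13, sin θ = 5/13: (0, -3) → (15/13, -36/13); (-4, -3) → (-33/13, -56/13); (5, -3) → (75/13, -11/13); (-4, -1) → (-43/13, -32/13)

image vertices: (15/13, -36/13), (-33/13, -56/13), (75/13, -11/13), (-43/13, -32/13)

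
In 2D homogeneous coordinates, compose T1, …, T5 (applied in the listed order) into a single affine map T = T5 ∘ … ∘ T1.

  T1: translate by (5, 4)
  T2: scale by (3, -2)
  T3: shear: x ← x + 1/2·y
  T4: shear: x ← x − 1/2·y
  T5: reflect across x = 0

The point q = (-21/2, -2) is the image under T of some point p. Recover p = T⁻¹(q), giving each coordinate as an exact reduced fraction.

T1 = [1 0 5; 0 1 4; 0 0 1]
T2·T1 = [3 0 15; 0 -2 -8; 0 0 1]
T3·…·T1 = [3 -1 11; 0 -2 -8; 0 0 1]
T4·…·T1 = [3 0 15; 0 -2 -8; 0 0 1]
T5·…·T1 = [-3 0 -15; 0 -2 -8; 0 0 1]
det M = 6; M⁻¹ = [-1/3 0 -5; 0 -1/2 -4; 0 0 1]
M⁻¹ · (-21/2, -2)ᵀ = (-3/2, -3)ᵀ

p = (-3/2, -3)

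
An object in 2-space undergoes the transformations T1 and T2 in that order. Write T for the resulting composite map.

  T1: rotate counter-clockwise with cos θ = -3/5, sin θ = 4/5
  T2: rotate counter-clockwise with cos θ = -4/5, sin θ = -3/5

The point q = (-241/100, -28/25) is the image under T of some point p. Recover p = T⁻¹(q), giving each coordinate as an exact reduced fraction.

T1 = [-3/5 -4/5 0; 4/5 -3/5 0; 0 0 1]
T2·T1 = [24/25 7/25 0; -7/25 24/25 0; 0 0 1]
det M = 1; M⁻¹ = [24/25 -7/25 0; 7/25 24/25 0; 0 0 1]
M⁻¹ · (-241/100, -28/25)ᵀ = (-2, -7/4)ᵀ

p = (-2, -7/4)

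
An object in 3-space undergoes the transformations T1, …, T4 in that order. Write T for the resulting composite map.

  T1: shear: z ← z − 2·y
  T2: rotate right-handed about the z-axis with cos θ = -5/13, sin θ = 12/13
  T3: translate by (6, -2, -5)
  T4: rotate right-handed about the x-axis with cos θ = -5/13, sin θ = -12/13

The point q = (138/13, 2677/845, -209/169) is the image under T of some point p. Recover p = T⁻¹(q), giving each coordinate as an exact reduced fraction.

p = (0, -5, -8/5)

T1 = [1 0 0 0; 0 1 0 0; 0 -2 1 0; 0 0 0 1]
T2·T1 = [-5/13 -12/13 0 0; 12/13 -5/13 0 0; 0 -2 1 0; 0 0 0 1]
T3·…·T1 = [-5/13 -12/13 0 6; 12/13 -5/13 0 -2; 0 -2 1 -5; 0 0 0 1]
T4·…·T1 = [-5/13 -12/13 0 6; -60/169 -287/169 12/13 -50/13; -144/169 190/169 -5/13 49/13; 0 0 0 1]
det M = 1; M⁻¹ = [-5/13 -60/169 -144/169 54/13; -12/13 25/169 60/169 62/13; -24/13 206/169 55/169 189/13; 0 0 0 1]
M⁻¹ · (138/13, 2677/845, -209/169)ᵀ = (0, -5, -8/5)ᵀ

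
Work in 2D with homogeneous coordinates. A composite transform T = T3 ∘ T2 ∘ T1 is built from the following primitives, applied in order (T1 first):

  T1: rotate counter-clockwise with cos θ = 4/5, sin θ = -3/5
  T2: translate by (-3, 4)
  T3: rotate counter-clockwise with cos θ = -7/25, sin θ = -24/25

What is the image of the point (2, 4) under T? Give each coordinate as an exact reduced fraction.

T1 rotate counter-clockwise with cos θ = 4/5, sin θ = -3/5: (2, 4) → (4, 2)
T2 translate by (-3, 4): (4, 2) → (1, 6)
T3 rotate counter-clockwise with cos θ = -7/25, sin θ = -24/25: (1, 6) → (137/25, -66/25)

T(p) = (137/25, -66/25)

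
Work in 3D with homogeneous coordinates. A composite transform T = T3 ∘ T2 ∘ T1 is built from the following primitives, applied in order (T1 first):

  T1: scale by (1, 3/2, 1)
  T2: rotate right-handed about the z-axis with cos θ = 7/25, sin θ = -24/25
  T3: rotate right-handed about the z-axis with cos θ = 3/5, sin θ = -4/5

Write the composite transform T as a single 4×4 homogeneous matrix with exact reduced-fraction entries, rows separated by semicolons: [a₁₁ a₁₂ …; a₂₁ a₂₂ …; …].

T1 = [1 0 0 0; 0 3/2 0 0; 0 0 1 0; 0 0 0 1]
T2·T1 = [7/25 36/25 0 0; -24/25 21/50 0 0; 0 0 1 0; 0 0 0 1]
T3·…·T1 = [-3/5 6/5 0 0; -4/5 -9/10 0 0; 0 0 1 0; 0 0 0 1]

T = [-3/5 6/5 0 0; -4/5 -9/10 0 0; 0 0 1 0; 0 0 0 1]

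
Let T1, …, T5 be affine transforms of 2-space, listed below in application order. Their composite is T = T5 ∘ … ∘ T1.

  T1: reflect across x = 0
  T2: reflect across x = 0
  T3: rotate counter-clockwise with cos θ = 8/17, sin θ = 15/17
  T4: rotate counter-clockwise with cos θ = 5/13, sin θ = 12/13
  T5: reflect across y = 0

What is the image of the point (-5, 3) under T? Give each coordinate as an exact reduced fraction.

T(p) = (11/13, 75/13)

T1 reflect across x = 0: (-5, 3) → (5, 3)
T2 reflect across x = 0: (5, 3) → (-5, 3)
T3 rotate counter-clockwise with cos θ = 8/17, sin θ = 15/17: (-5, 3) → (-5, -3)
T4 rotate counter-clockwise with cos θ = 5/13, sin θ = 12/13: (-5, -3) → (11/13, -75/13)
T5 reflect across y = 0: (11/13, -75/13) → (11/13, 75/13)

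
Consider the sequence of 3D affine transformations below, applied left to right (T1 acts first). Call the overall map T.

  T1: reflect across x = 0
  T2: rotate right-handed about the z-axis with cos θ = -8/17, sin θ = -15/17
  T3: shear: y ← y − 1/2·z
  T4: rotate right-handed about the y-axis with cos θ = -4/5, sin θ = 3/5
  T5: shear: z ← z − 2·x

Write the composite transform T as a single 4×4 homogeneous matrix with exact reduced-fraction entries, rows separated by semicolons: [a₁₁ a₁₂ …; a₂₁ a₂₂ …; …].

T1 = [-1 0 0 0; 0 1 0 0; 0 0 1 0; 0 0 0 1]
T2·T1 = [8/17 15/17 0 0; 15/17 -8/17 0 0; 0 0 1 0; 0 0 0 1]
T3·…·T1 = [8/17 15/17 0 0; 15/17 -8/17 -1/2 0; 0 0 1 0; 0 0 0 1]
T4·…·T1 = [-32/85 -12/17 3/5 0; 15/17 -8/17 -1/2 0; -24/85 -9/17 -4/5 0; 0 0 0 1]
T5·…·T1 = [-32/85 -12/17 3/5 0; 15/17 -8/17 -1/2 0; 8/17 15/17 -2 0; 0 0 0 1]

T = [-32/85 -12/17 3/5 0; 15/17 -8/17 -1/2 0; 8/17 15/17 -2 0; 0 0 0 1]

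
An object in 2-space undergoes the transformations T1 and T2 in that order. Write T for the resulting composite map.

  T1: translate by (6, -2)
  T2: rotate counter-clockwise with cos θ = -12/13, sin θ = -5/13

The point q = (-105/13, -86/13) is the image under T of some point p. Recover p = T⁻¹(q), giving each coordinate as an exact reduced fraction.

p = (4, 5)

T1 = [1 0 6; 0 1 -2; 0 0 1]
T2·T1 = [-12/13 5/13 -82/13; -5/13 -12/13 -6/13; 0 0 1]
det M = 1; M⁻¹ = [-12/13 -5/13 -6; 5/13 -12/13 2; 0 0 1]
M⁻¹ · (-105/13, -86/13)ᵀ = (4, 5)ᵀ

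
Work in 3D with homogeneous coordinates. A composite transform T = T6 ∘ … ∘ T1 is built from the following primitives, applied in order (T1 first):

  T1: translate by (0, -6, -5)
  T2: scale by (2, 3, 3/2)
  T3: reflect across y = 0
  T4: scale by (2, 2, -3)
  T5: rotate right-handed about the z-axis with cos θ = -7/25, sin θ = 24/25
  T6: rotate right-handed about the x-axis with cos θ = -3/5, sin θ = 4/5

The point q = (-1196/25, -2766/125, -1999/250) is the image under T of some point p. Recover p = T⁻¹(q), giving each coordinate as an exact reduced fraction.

p = (5, -4/3, 0)

T1 = [1 0 0 0; 0 1 0 -6; 0 0 1 -5; 0 0 0 1]
T2·T1 = [2 0 0 0; 0 3 0 -18; 0 0 3/2 -15/2; 0 0 0 1]
T3·…·T1 = [2 0 0 0; 0 -3 0 18; 0 0 3/2 -15/2; 0 0 0 1]
T4·…·T1 = [4 0 0 0; 0 -6 0 36; 0 0 -9/2 45/2; 0 0 0 1]
T5·…·T1 = [-28/25 144/25 0 -864/25; 96/25 42/25 0 -252/25; 0 0 -9/2 45/2; 0 0 0 1]
T6·…·T1 = [-28/25 144/25 0 -864/25; -288/125 -126/125 18/5 -1494/125; 384/125 168/125 27/10 -5391/250; 0 0 0 1]
det M = 108; M⁻¹ = [-7/100 -18/125 24/125 0; 4/25 -7/250 14/375 6; 0 8/45 2/15 5; 0 0 0 1]
M⁻¹ · (-1196/25, -2766/125, -1999/250)ᵀ = (5, -4/3, 0)ᵀ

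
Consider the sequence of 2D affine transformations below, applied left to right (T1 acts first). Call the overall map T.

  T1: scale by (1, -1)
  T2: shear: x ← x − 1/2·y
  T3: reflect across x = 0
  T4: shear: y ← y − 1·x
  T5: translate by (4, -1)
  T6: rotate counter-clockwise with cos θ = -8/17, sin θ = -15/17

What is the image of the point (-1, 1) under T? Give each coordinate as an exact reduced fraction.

T(p) = (-147/34, -95/34)

T1 scale by (1, -1): (-1, 1) → (-1, -1)
T2 shear: x ← x − 1/2·y: (-1, -1) → (-1/2, -1)
T3 reflect across x = 0: (-1/2, -1) → (1/2, -1)
T4 shear: y ← y − 1·x: (1/2, -1) → (1/2, -3/2)
T5 translate by (4, -1): (1/2, -3/2) → (9/2, -5/2)
T6 rotate counter-clockwise with cos θ = -8/17, sin θ = -15/17: (9/2, -5/2) → (-147/34, -95/34)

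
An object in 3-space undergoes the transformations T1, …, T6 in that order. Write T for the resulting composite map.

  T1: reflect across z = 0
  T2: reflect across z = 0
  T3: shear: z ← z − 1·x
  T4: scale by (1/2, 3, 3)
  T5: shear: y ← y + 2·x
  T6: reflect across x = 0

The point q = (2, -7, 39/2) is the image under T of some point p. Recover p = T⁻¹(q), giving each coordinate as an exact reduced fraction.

T1 = [1 0 0 0; 0 1 0 0; 0 0 -1 0; 0 0 0 1]
T2·T1 = [1 0 0 0; 0 1 0 0; 0 0 1 0; 0 0 0 1]
T3·…·T1 = [1 0 0 0; 0 1 0 0; -1 0 1 0; 0 0 0 1]
T4·…·T1 = [1/2 0 0 0; 0 3 0 0; -3 0 3 0; 0 0 0 1]
T5·…·T1 = [1/2 0 0 0; 1 3 0 0; -3 0 3 0; 0 0 0 1]
T6·…·T1 = [-1/2 0 0 0; 1 3 0 0; -3 0 3 0; 0 0 0 1]
det M = -9/2; M⁻¹ = [-2 0 0 0; 2/3 1/3 0 0; -2 0 1/3 0; 0 0 0 1]
M⁻¹ · (2, -7, 39/2)ᵀ = (-4, -1, 5/2)ᵀ

p = (-4, -1, 5/2)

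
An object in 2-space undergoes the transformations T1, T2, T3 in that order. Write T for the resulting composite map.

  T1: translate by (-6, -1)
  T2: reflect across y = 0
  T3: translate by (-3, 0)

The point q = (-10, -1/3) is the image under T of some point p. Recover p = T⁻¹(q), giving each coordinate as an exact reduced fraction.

T1 = [1 0 -6; 0 1 -1; 0 0 1]
T2·T1 = [1 0 -6; 0 -1 1; 0 0 1]
T3·…·T1 = [1 0 -9; 0 -1 1; 0 0 1]
det M = -1; M⁻¹ = [1 0 9; 0 -1 1; 0 0 1]
M⁻¹ · (-10, -1/3)ᵀ = (-1, 4/3)ᵀ

p = (-1, 4/3)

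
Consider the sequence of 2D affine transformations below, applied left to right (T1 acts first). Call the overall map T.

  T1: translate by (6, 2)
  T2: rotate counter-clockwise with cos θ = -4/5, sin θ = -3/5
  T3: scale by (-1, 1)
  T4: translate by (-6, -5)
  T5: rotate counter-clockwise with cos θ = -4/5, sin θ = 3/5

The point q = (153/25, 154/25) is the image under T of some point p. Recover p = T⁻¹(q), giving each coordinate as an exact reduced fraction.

T1 = [1 0 6; 0 1 2; 0 0 1]
T2·T1 = [-4/5 3/5 -18/5; -3/5 -4/5 -26/5; 0 0 1]
T3·…·T1 = [4/5 -3/5 18/5; -3/5 -4/5 -26/5; 0 0 1]
T4·…·T1 = [4/5 -3/5 -12/5; -3/5 -4/5 -51/5; 0 0 1]
T5·…·T1 = [-7/25 24/25 201/25; 24/25 7/25 168/25; 0 0 1]
det M = -1; M⁻¹ = [-7/25 24/25 -21/5; 24/25 7/25 -48/5; 0 0 1]
M⁻¹ · (153/25, 154/25)ᵀ = (0, -2)ᵀ

p = (0, -2)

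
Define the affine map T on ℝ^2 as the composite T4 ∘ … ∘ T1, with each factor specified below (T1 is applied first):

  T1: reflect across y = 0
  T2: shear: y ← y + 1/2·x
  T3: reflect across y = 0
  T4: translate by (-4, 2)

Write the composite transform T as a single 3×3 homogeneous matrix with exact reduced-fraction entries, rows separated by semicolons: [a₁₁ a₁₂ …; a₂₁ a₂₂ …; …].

T1 = [1 0 0; 0 -1 0; 0 0 1]
T2·T1 = [1 0 0; 1/2 -1 0; 0 0 1]
T3·…·T1 = [1 0 0; -1/2 1 0; 0 0 1]
T4·…·T1 = [1 0 -4; -1/2 1 2; 0 0 1]

T = [1 0 -4; -1/2 1 2; 0 0 1]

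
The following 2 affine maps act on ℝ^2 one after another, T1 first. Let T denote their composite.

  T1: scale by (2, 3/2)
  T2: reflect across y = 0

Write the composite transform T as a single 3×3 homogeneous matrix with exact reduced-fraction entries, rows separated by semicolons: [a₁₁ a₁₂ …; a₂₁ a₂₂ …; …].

T = [2 0 0; 0 -3/2 0; 0 0 1]

T1 = [2 0 0; 0 3/2 0; 0 0 1]
T2·T1 = [2 0 0; 0 -3/2 0; 0 0 1]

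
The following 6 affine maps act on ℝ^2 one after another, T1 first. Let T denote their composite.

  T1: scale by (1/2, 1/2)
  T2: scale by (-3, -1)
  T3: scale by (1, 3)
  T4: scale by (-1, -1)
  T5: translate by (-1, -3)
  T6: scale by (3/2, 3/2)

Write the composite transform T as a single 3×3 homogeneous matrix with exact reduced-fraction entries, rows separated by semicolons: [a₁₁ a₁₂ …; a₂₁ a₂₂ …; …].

T = [9/4 0 -3/2; 0 9/4 -9/2; 0 0 1]

T1 = [1/2 0 0; 0 1/2 0; 0 0 1]
T2·T1 = [-3/2 0 0; 0 -1/2 0; 0 0 1]
T3·…·T1 = [-3/2 0 0; 0 -3/2 0; 0 0 1]
T4·…·T1 = [3/2 0 0; 0 3/2 0; 0 0 1]
T5·…·T1 = [3/2 0 -1; 0 3/2 -3; 0 0 1]
T6·…·T1 = [9/4 0 -3/2; 0 9/4 -9/2; 0 0 1]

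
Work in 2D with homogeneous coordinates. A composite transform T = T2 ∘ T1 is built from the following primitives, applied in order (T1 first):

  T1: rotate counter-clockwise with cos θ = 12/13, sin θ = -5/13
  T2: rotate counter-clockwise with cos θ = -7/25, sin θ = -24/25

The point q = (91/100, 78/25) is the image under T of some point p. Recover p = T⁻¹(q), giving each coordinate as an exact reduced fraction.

T1 = [12/13 5/13 0; -5/13 12/13 0; 0 0 1]
T2·T1 = [-204/325 253/325 0; -253/325 -204/325 0; 0 0 1]
det M = 1; M⁻¹ = [-204/325 -253/325 0; 253/325 -204/325 0; 0 0 1]
M⁻¹ · (91/100, 78/25)ᵀ = (-3, -5/4)ᵀ

p = (-3, -5/4)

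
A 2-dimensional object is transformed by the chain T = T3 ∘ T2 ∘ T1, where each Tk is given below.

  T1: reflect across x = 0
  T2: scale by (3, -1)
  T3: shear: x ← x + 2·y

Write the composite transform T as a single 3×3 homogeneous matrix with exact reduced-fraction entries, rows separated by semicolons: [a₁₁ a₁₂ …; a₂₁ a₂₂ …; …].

T = [-3 -2 0; 0 -1 0; 0 0 1]

T1 = [-1 0 0; 0 1 0; 0 0 1]
T2·T1 = [-3 0 0; 0 -1 0; 0 0 1]
T3·…·T1 = [-3 -2 0; 0 -1 0; 0 0 1]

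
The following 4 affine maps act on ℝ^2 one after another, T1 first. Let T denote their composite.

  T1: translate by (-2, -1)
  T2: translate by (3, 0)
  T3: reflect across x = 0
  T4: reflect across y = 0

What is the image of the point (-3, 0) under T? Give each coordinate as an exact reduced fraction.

T(p) = (2, 1)

T1 translate by (-2, -1): (-3, 0) → (-5, -1)
T2 translate by (3, 0): (-5, -1) → (-2, -1)
T3 reflect across x = 0: (-2, -1) → (2, -1)
T4 reflect across y = 0: (2, -1) → (2, 1)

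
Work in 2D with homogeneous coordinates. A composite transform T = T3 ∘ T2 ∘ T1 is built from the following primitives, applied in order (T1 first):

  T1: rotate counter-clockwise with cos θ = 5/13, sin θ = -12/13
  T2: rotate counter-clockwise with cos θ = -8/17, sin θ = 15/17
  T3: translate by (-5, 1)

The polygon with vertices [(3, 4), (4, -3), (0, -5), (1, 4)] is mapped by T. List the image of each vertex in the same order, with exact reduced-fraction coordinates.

T1 rotate counter-clockwise with cos θ = 5/13, sin θ = -12/13: (3, 4) → (63/13, -16/13); (4, -3) → (-16/13, -63/13); (0, -5) → (-60/13, -25/13); (1, 4) → (53/13, 8/13)
T2 rotate counter-clockwise with cos θ = -8/17, sin θ = 15/17: (63/13, -16/13) → (-264/221, 1073/221); (-16/13, -63/13) → (1073/221, 264/221); (-60/13, -25/13) → (855/221, -700/221); (53/13, 8/13) → (-32/13, 43/13)
T3 translate by (-5, 1): (-264/221, 1073/221) → (-1369/221, 1294/221); (1073/221, 264/221) → (-32/221, 485/221); (855/221, -700/221) → (-250/221, -479/221); (-32/13, 43/13) → (-97/13, 56/13)

image vertices: (-1369/221, 1294/221), (-32/221, 485/221), (-250/221, -479/221), (-97/13, 56/13)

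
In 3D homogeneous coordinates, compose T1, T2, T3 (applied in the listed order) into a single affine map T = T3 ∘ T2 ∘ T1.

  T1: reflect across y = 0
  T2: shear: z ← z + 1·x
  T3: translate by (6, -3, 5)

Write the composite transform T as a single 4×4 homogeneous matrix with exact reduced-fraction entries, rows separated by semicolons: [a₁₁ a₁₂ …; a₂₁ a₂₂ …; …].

T1 = [1 0 0 0; 0 -1 0 0; 0 0 1 0; 0 0 0 1]
T2·T1 = [1 0 0 0; 0 -1 0 0; 1 0 1 0; 0 0 0 1]
T3·…·T1 = [1 0 0 6; 0 -1 0 -3; 1 0 1 5; 0 0 0 1]

T = [1 0 0 6; 0 -1 0 -3; 1 0 1 5; 0 0 0 1]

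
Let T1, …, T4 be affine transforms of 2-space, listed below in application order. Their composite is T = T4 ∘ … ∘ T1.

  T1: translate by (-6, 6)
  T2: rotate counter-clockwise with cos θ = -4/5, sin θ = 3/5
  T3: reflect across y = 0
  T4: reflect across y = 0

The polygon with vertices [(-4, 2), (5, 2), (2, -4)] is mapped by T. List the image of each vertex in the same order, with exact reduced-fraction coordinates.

T1 translate by (-6, 6): (-4, 2) → (-10, 8); (5, 2) → (-1, 8); (2, -4) → (-4, 2)
T2 rotate counter-clockwise with cos θ = -4/5, sin θ = 3/5: (-10, 8) → (16/5, -62/5); (-1, 8) → (-4, -7); (-4, 2) → (2, -4)
T3 reflect across y = 0: (16/5, -62/5) → (16/5, 62/5); (-4, -7) → (-4, 7); (2, -4) → (2, 4)
T4 reflect across y = 0: (16/5, 62/5) → (16/5, -62/5); (-4, 7) → (-4, -7); (2, 4) → (2, -4)

image vertices: (16/5, -62/5), (-4, -7), (2, -4)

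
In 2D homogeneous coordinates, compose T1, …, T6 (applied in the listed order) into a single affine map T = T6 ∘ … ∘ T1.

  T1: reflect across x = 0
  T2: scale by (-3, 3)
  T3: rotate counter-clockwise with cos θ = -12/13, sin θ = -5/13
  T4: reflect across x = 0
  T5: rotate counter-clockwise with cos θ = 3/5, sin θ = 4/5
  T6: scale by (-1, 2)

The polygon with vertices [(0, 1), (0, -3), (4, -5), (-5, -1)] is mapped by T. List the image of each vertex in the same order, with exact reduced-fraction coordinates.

image vertices: (-99/65, -336/65), (297/65, 1008/65), (-177/65, 2472/65), (939/65, -654/65)

T1 reflect across x = 0: (0, 1) → (0, 1); (0, -3) → (0, -3); (4, -5) → (-4, -5); (-5, -1) → (5, -1)
T2 scale by (-3, 3): (0, 1) → (0, 3); (0, -3) → (0, -9); (-4, -5) → (12, -15); (5, -1) → (-15, -3)
T3 rotate counter-clockwise with cos θ = -12/13, sin θ = -5/13: (0, 3) → (15/13, -36/13); (0, -9) → (-45/13, 108/13); (12, -15) → (-219/13, 120/13); (-15, -3) → (165/13, 111/13)
T4 reflect across x = 0: (15/13, -36/13) → (-15/13, -36/13); (-45/13, 108/13) → (45/13, 108/13); (-219/13, 120/13) → (219/13, 120/13); (165/13, 111/13) → (-165/13, 111/13)
T5 rotate counter-clockwise with cos θ = 3/5, sin θ = 4/5: (-15/13, -36/13) → (99/65, -168/65); (45/13, 108/13) → (-297/65, 504/65); (219/13, 120/13) → (177/65, 1236/65); (-165/13, 111/13) → (-939/65, -327/65)
T6 scale by (-1, 2): (99/65, -168/65) → (-99/65, -336/65); (-297/65, 504/65) → (297/65, 1008/65); (177/65, 1236/65) → (-177/65, 2472/65); (-939/65, -327/65) → (939/65, -654/65)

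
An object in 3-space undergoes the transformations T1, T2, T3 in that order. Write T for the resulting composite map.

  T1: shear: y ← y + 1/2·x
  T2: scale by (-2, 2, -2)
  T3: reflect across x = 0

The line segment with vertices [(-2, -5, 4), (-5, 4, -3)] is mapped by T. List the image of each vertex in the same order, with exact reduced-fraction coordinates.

image vertices: (-4, -12, -8), (-10, 3, 6)

T1 shear: y ← y + 1/2·x: (-2, -5, 4) → (-2, -6, 4); (-5, 4, -3) → (-5, 3/2, -3)
T2 scale by (-2, 2, -2): (-2, -6, 4) → (4, -12, -8); (-5, 3/2, -3) → (10, 3, 6)
T3 reflect across x = 0: (4, -12, -8) → (-4, -12, -8); (10, 3, 6) → (-10, 3, 6)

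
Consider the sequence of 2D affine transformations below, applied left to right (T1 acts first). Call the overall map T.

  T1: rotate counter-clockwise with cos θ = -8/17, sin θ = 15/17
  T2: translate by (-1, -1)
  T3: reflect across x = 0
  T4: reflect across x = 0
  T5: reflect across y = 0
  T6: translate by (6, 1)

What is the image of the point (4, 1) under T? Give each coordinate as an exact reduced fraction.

T(p) = (38/17, -18/17)

T1 rotate counter-clockwise with cos θ = -8/17, sin θ = 15/17: (4, 1) → (-47/17, 52/17)
T2 translate by (-1, -1): (-47/17, 52/17) → (-64/17, 35/17)
T3 reflect across x = 0: (-64/17, 35/17) → (64/17, 35/17)
T4 reflect across x = 0: (64/17, 35/17) → (-64/17, 35/17)
T5 reflect across y = 0: (-64/17, 35/17) → (-64/17, -35/17)
T6 translate by (6, 1): (-64/17, -35/17) → (38/17, -18/17)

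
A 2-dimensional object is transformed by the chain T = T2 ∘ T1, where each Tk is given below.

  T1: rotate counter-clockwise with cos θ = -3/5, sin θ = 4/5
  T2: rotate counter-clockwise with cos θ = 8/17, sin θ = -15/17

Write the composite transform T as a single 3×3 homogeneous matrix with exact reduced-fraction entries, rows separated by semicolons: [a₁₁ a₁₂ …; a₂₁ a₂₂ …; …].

T1 = [-3/5 -4/5 0; 4/5 -3/5 0; 0 0 1]
T2·T1 = [36/85 -77/85 0; 77/85 36/85 0; 0 0 1]

T = [36/85 -77/85 0; 77/85 36/85 0; 0 0 1]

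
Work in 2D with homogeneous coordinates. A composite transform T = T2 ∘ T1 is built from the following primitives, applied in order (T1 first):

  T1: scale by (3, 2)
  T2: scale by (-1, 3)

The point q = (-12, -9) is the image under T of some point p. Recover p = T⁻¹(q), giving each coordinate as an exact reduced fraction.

T1 = [3 0 0; 0 2 0; 0 0 1]
T2·T1 = [-3 0 0; 0 6 0; 0 0 1]
det M = -18; M⁻¹ = [-1/3 0 0; 0 1/6 0; 0 0 1]
M⁻¹ · (-12, -9)ᵀ = (4, -3/2)ᵀ

p = (4, -3/2)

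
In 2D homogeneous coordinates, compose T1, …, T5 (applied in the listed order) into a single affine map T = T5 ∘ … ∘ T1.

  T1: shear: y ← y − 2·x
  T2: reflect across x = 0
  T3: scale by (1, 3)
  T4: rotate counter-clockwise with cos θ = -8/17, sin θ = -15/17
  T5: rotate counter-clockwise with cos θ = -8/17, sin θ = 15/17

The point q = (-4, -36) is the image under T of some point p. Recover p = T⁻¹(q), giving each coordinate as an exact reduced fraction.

T1 = [1 0 0; -2 1 0; 0 0 1]
T2·T1 = [-1 0 0; -2 1 0; 0 0 1]
T3·…·T1 = [-1 0 0; -6 3 0; 0 0 1]
T4·…·T1 = [-82/17 45/17 0; 63/17 -24/17 0; 0 0 1]
T5·…·T1 = [-1 0 0; -6 3 0; 0 0 1]
det M = -3; M⁻¹ = [-1 0 0; -2 1/3 0; 0 0 1]
M⁻¹ · (-4, -36)ᵀ = (4, -4)ᵀ

p = (4, -4)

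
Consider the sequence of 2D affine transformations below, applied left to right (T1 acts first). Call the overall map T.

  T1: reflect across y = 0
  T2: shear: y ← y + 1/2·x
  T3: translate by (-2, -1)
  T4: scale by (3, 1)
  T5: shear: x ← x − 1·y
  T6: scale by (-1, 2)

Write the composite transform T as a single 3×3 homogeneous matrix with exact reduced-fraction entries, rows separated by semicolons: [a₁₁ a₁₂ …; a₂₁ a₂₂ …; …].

T = [-5/2 -1 5; 1 -2 -2; 0 0 1]

T1 = [1 0 0; 0 -1 0; 0 0 1]
T2·T1 = [1 0 0; 1/2 -1 0; 0 0 1]
T3·…·T1 = [1 0 -2; 1/2 -1 -1; 0 0 1]
T4·…·T1 = [3 0 -6; 1/2 -1 -1; 0 0 1]
T5·…·T1 = [5/2 1 -5; 1/2 -1 -1; 0 0 1]
T6·…·T1 = [-5/2 -1 5; 1 -2 -2; 0 0 1]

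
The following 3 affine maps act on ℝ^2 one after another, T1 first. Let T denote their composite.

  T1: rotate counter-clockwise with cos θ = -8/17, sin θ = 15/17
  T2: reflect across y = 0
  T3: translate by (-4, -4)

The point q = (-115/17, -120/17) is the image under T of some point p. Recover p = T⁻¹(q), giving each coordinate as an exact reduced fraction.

T1 = [-8/17 -15/17 0; 15/17 -8/17 0; 0 0 1]
T2·T1 = [-8/17 -15/17 0; -15/17 8/17 0; 0 0 1]
T3·…·T1 = [-8/17 -15/17 -4; -15/17 8/17 -4; 0 0 1]
det M = -1; M⁻¹ = [-8/17 -15/17 -92/17; -15/17 8/17 -28/17; 0 0 1]
M⁻¹ · (-115/17, -120/17)ᵀ = (4, 1)ᵀ

p = (4, 1)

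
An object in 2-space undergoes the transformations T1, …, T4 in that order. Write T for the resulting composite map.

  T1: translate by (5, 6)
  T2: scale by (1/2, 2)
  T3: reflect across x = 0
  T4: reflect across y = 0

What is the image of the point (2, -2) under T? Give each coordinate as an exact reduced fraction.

T(p) = (-7/2, -8)

T1 translate by (5, 6): (2, -2) → (7, 4)
T2 scale by (1/2, 2): (7, 4) → (7/2, 8)
T3 reflect across x = 0: (7/2, 8) → (-7/2, 8)
T4 reflect across y = 0: (-7/2, 8) → (-7/2, -8)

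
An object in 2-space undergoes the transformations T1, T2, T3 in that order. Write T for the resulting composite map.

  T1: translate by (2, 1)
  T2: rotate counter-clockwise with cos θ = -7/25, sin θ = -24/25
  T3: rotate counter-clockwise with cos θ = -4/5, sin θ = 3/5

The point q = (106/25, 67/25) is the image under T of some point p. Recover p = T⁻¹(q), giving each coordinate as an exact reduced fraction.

T1 = [1 0 2; 0 1 1; 0 0 1]
T2·T1 = [-7/25 24/25 2/5; -24/25 -7/25 -11/5; 0 0 1]
T3·…·T1 = [4/5 -3/5 1; 3/5 4/5 2; 0 0 1]
det M = 1; M⁻¹ = [4/5 3/5 -2; -3/5 4/5 -1; 0 0 1]
M⁻¹ · (106/25, 67/25)ᵀ = (3, -7/5)ᵀ

p = (3, -7/5)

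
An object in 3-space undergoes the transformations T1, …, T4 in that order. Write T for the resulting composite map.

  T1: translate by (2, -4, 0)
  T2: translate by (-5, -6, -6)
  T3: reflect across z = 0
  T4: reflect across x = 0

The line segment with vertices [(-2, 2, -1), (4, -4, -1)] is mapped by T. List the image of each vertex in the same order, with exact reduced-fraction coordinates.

T1 translate by (2, -4, 0): (-2, 2, -1) → (0, -2, -1); (4, -4, -1) → (6, -8, -1)
T2 translate by (-5, -6, -6): (0, -2, -1) → (-5, -8, -7); (6, -8, -1) → (1, -14, -7)
T3 reflect across z = 0: (-5, -8, -7) → (-5, -8, 7); (1, -14, -7) → (1, -14, 7)
T4 reflect across x = 0: (-5, -8, 7) → (5, -8, 7); (1, -14, 7) → (-1, -14, 7)

image vertices: (5, -8, 7), (-1, -14, 7)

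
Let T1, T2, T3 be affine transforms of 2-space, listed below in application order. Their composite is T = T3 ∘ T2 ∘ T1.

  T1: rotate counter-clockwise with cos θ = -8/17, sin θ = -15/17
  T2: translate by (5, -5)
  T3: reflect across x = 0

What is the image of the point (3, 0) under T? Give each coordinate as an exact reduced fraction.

T(p) = (-61/17, -130/17)

T1 rotate counter-clockwise with cos θ = -8/17, sin θ = -15/17: (3, 0) → (-24/17, -45/17)
T2 translate by (5, -5): (-24/17, -45/17) → (61/17, -130/17)
T3 reflect across x = 0: (61/17, -130/17) → (-61/17, -130/17)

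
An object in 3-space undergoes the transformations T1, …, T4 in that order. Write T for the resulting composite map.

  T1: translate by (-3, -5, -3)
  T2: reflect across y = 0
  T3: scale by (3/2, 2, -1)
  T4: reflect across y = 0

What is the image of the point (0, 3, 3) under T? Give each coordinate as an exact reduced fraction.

T1 translate by (-3, -5, -3): (0, 3, 3) → (-3, -2, 0)
T2 reflect across y = 0: (-3, -2, 0) → (-3, 2, 0)
T3 scale by (3/2, 2, -1): (-3, 2, 0) → (-9/2, 4, 0)
T4 reflect across y = 0: (-9/2, 4, 0) → (-9/2, -4, 0)

T(p) = (-9/2, -4, 0)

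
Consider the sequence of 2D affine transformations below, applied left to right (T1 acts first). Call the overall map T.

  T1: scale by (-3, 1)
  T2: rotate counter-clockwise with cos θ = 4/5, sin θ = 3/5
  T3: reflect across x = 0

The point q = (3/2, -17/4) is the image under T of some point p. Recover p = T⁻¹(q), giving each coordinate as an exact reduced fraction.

T1 = [-3 0 0; 0 1 0; 0 0 1]
T2·T1 = [-12/5 -3/5 0; -9/5 4/5 0; 0 0 1]
T3·…·T1 = [12/5 3/5 0; -9/5 4/5 0; 0 0 1]
det M = 3; M⁻¹ = [4/15 -1/5 0; 3/5 4/5 0; 0 0 1]
M⁻¹ · (3/2, -17/4)ᵀ = (5/4, -5/2)ᵀ

p = (5/4, -5/2)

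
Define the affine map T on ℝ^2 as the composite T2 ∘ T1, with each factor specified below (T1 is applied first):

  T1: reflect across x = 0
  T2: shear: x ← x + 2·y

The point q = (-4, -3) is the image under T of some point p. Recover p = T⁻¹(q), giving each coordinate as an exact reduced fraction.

p = (-2, -3)

T1 = [-1 0 0; 0 1 0; 0 0 1]
T2·T1 = [-1 2 0; 0 1 0; 0 0 1]
det M = -1; M⁻¹ = [-1 2 0; 0 1 0; 0 0 1]
M⁻¹ · (-4, -3)ᵀ = (-2, -3)ᵀ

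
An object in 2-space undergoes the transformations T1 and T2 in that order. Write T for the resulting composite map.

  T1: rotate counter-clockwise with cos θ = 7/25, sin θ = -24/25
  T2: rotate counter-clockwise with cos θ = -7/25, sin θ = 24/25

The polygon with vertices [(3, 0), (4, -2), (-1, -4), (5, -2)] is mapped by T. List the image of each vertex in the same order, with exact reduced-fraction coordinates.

T1 rotate counter-clockwise with cos θ = 7/25, sin θ = -24/25: (3, 0) → (21/25, -72/25); (4, -2) → (-4/5, -22/5); (-1, -4) → (-103/25, -4/25); (5, -2) → (-13/25, -134/25)
T2 rotate counter-clockwise with cos θ = -7/25, sin θ = 24/25: (21/25, -72/25) → (1581/625, 1008/625); (-4/5, -22/5) → (556/125, 58/125); (-103/25, -4/25) → (817/625, -2444/625); (-13/25, -134/25) → (3307/625, 626/625)

image vertices: (1581/625, 1008/625), (556/125, 58/125), (817/625, -2444/625), (3307/625, 626/625)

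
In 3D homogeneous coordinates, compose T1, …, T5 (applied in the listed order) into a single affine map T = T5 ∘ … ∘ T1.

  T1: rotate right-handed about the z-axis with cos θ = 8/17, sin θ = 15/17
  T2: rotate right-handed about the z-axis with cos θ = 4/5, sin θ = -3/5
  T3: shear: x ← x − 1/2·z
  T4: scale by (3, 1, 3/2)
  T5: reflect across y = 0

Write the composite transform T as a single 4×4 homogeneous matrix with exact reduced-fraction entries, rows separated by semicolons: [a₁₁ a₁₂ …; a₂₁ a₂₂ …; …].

T = [231/85 -108/85 -3/2 0; -36/85 -77/85 0 0; 0 0 3/2 0; 0 0 0 1]

T1 = [8/17 -15/17 0 0; 15/17 8/17 0 0; 0 0 1 0; 0 0 0 1]
T2·T1 = [77/85 -36/85 0 0; 36/85 77/85 0 0; 0 0 1 0; 0 0 0 1]
T3·…·T1 = [77/85 -36/85 -1/2 0; 36/85 77/85 0 0; 0 0 1 0; 0 0 0 1]
T4·…·T1 = [231/85 -108/85 -3/2 0; 36/85 77/85 0 0; 0 0 3/2 0; 0 0 0 1]
T5·…·T1 = [231/85 -108/85 -3/2 0; -36/85 -77/85 0 0; 0 0 3/2 0; 0 0 0 1]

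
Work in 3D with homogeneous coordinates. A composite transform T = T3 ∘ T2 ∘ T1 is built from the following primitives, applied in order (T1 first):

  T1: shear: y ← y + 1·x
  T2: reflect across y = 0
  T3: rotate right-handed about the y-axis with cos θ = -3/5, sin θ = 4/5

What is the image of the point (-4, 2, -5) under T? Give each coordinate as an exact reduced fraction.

T1 shear: y ← y + 1·x: (-4, 2, -5) → (-4, -2, -5)
T2 reflect across y = 0: (-4, -2, -5) → (-4, 2, -5)
T3 rotate right-handed about the y-axis with cos θ = -3/5, sin θ = 4/5: (-4, 2, -5) → (-8/5, 2, 31/5)

T(p) = (-8/5, 2, 31/5)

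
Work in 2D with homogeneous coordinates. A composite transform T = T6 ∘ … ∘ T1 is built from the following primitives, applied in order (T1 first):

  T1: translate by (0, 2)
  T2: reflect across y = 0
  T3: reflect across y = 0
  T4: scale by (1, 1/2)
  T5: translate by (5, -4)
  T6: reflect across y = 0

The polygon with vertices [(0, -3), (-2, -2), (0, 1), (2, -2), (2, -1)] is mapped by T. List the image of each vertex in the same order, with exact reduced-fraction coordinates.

image vertices: (5, 9/2), (3, 4), (5, 5/2), (7, 4), (7, 7/2)

T1 translate by (0, 2): (0, -3) → (0, -1); (-2, -2) → (-2, 0); (0, 1) → (0, 3); (2, -2) → (2, 0); (2, -1) → (2, 1)
T2 reflect across y = 0: (0, -1) → (0, 1); (-2, 0) → (-2, 0); (0, 3) → (0, -3); (2, 0) → (2, 0); (2, 1) → (2, -1)
T3 reflect across y = 0: (0, 1) → (0, -1); (-2, 0) → (-2, 0); (0, -3) → (0, 3); (2, 0) → (2, 0); (2, -1) → (2, 1)
T4 scale by (1, 1/2): (0, -1) → (0, -1/2); (-2, 0) → (-2, 0); (0, 3) → (0, 3/2); (2, 0) → (2, 0); (2, 1) → (2, 1/2)
T5 translate by (5, -4): (0, -1/2) → (5, -9/2); (-2, 0) → (3, -4); (0, 3/2) → (5, -5/2); (2, 0) → (7, -4); (2, 1/2) → (7, -7/2)
T6 reflect across y = 0: (5, -9/2) → (5, 9/2); (3, -4) → (3, 4); (5, -5/2) → (5, 5/2); (7, -4) → (7, 4); (7, -7/2) → (7, 7/2)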